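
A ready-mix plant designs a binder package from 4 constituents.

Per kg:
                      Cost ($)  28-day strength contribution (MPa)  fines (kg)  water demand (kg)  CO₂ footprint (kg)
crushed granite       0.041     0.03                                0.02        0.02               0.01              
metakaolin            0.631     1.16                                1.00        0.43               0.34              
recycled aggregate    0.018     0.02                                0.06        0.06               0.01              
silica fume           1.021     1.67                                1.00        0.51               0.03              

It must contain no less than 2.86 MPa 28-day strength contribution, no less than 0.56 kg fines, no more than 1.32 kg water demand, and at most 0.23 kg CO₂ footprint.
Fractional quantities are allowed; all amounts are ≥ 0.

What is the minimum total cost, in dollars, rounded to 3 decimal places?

$1.705

Treat it as an LP. Let x1 = kg of crushed granite, x2 = kg of metakaolin, x3 = kg of recycled aggregate, x4 = kg of silica fume.
Minimize 0.041x1 + 0.631x2 + 0.018x3 + 1.021x4 subject to:
  0.03x1 + 1.16x2 + 0.02x3 + 1.67x4 ≥ 2.86   (28-day strength contribution)
  0.02x1 + 1x2 + 0.06x3 + 1x4 ≥ 0.56   (fines)
  0.02x1 + 0.43x2 + 0.06x3 + 0.51x4 ≤ 1.32   (water demand)
  0.01x1 + 0.34x2 + 0.01x3 + 0.03x4 ≤ 0.23   (CO₂ footprint)
  x1, x2, x3, x4 ≥ 0.
The minimum-cost mix takes nothing from crushed granite, recycled aggregate — only metakaolin, silica fume. The 28-day strength contribution and CO₂ footprint requirements are met with equality.
That vertex is x2 = 0.5597, x4 = 1.324.
Total cost: 0.631·0.5597 + 1.021·1.324 = 1.70497.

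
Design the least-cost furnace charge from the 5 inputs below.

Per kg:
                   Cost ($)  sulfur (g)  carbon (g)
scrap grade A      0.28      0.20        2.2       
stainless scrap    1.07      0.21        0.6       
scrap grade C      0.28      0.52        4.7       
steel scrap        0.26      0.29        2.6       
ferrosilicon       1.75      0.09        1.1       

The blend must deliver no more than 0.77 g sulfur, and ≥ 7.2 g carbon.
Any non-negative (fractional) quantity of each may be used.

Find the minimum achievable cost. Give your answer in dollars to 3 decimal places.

$0.520

Let x1 = kg of scrap grade A, x2 = kg of stainless scrap, x3 = kg of scrap grade C, x4 = kg of steel scrap, x5 = kg of ferrosilicon.
Minimise 0.28x1 + 1.07x2 + 0.28x3 + 0.26x4 + 1.75x5 s.t.:
  0.2x1 + 0.21x2 + 0.52x3 + 0.29x4 + 0.09x5 ≤ 0.77   (sulfur)
  2.2x1 + 0.6x2 + 4.7x3 + 2.6x4 + 1.1x5 ≥ 7.2   (carbon)
  x1, x2, x3, x4, x5 ≥ 0.
The optimal basis is {scrap grade A, scrap grade C}; stainless scrap, steel scrap, ferrosilicon drop out. There the sulfur and carbon constraints are tight.
Solving gives x1 = 0.6127, x3 = 1.245.
Total cost: 0.28·0.6127 + 0.28·1.245 = 0.52016.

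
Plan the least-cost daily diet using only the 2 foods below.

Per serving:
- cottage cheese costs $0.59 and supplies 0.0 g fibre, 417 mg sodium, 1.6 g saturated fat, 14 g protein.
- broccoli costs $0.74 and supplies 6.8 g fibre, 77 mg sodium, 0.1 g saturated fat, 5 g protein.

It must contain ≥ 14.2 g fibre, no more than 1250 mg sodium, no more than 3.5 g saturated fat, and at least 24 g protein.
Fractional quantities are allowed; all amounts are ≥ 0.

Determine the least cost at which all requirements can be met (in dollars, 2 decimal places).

$2.12

Treat it as an LP. Let x1 = servings of cottage cheese, x2 = servings of broccoli.
Minimize 0.59x1 + 0.74x2 s.t.:
  6.8x2 ≥ 14.2   (fibre)
  417x1 + 77x2 ≤ 1250   (sodium)
  1.6x1 + 0.1x2 ≤ 3.5   (saturated fat)
  14x1 + 5x2 ≥ 24   (protein)
  x1, x2 ≥ 0.
Both inputs are positive at the optimum. Binding constraints: fibre and protein.
So cottage cheese = 0.9685 servings, broccoli = 2.088 servings.
Objective = 0.59·0.9685 + 0.74·2.088 = 2.1165.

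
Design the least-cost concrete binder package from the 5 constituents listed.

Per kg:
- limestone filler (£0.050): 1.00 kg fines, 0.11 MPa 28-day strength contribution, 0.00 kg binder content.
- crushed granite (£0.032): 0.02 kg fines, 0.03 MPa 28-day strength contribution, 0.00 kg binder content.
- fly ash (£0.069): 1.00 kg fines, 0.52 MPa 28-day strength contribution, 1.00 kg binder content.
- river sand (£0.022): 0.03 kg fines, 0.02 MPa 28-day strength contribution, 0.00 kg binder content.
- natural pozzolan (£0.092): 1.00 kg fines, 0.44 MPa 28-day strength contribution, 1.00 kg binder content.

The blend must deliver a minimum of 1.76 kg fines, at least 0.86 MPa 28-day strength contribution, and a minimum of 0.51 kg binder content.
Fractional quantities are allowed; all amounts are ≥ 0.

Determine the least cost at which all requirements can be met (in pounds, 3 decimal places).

£0.119

This is a linear program. Let x1 = kg of limestone filler, x2 = kg of crushed granite, x3 = kg of fly ash, x4 = kg of river sand, x5 = kg of natural pozzolan.
Minimize 0.05x1 + 0.032x2 + 0.069x3 + 0.022x4 + 0.092x5 subject to:
  1x1 + 0.02x2 + 1x3 + 0.03x4 + 1x5 ≥ 1.76   (fines)
  0.11x1 + 0.03x2 + 0.52x3 + 0.02x4 + 0.44x5 ≥ 0.86   (28-day strength contribution)
  1x3 + 1x5 ≥ 0.51   (binder content)
  x1, x2, x3, x4, x5 ≥ 0.
The optimal basis is {limestone filler, fly ash}; crushed granite, river sand, natural pozzolan drop out. There the fines and 28-day strength contribution constraints are tight.
That vertex is x1 = 0.1346, x3 = 1.625.
Cost = 0.05·0.1346 + 0.069·1.625 = 0.11886.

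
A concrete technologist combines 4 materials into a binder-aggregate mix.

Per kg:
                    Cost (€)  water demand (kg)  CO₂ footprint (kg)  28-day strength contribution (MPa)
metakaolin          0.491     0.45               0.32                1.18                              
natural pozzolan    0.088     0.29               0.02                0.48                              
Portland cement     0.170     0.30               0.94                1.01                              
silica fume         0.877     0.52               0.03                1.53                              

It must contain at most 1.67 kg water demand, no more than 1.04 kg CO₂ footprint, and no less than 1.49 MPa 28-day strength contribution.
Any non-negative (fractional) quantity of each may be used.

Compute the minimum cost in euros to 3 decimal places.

Let x1 = kg of metakaolin, x2 = kg of natural pozzolan, x3 = kg of Portland cement, x4 = kg of silica fume.
Minimize 0.491x1 + 0.088x2 + 0.17x3 + 0.877x4 s.t.:
  0.45x1 + 0.29x2 + 0.3x3 + 0.52x4 ≤ 1.67   (water demand)
  0.32x1 + 0.02x2 + 0.94x3 + 0.03x4 ≤ 1.04   (CO₂ footprint)
  1.18x1 + 0.48x2 + 1.01x3 + 1.53x4 ≥ 1.49   (28-day strength contribution)
  x1, x2, x3, x4 ≥ 0.
The cheapest feasible vertex uses only natural pozzolan, Portland cement; metakaolin, silica fume are not used. Binding constraints: CO₂ footprint and 28-day strength contribution.
Solving gives x2 = 0.8125, x3 = 1.089.
Total cost: 0.088·0.8125 + 0.17·1.089 = 0.25663.

€0.257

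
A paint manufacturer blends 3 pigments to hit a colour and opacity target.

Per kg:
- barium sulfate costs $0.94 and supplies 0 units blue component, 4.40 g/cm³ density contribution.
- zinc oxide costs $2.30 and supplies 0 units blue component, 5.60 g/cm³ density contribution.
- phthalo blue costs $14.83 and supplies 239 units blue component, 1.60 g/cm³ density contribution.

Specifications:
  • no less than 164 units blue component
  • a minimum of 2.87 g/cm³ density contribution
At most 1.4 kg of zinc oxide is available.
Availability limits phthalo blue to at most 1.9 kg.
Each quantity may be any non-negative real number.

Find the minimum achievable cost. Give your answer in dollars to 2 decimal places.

$10.55

Let x1 = kg of barium sulfate, x2 = kg of zinc oxide, x3 = kg of phthalo blue.
min 0.94x1 + 2.3x2 + 14.83x3 s.t.:
  239x3 ≥ 164   (blue component)
  4.4x1 + 5.6x2 + 1.6x3 ≥ 2.87   (density contribution)
  x2 ≤ 1.4
  x3 ≤ 1.9
  x1, x2, x3 ≥ 0.
The minimum-cost mix takes nothing from zinc oxide — only barium sulfate, phthalo blue. There the blue component and density contribution constraints are tight.
That vertex is x1 = 0.4027, x3 = 0.6862.
Objective = 0.94·0.4027 + 14.83·0.6862 = 10.5549.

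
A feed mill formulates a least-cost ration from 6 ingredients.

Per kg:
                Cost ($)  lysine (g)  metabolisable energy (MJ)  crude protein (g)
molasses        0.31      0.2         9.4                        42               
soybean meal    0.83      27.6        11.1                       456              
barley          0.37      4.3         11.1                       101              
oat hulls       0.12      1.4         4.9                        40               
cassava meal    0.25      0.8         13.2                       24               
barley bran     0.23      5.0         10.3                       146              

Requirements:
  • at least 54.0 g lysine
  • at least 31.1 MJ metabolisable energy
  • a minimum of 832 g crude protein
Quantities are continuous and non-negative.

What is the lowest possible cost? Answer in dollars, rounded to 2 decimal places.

$1.71

Set it up as a linear program. Let x1 = kg of molasses, x2 = kg of soybean meal, x3 = kg of barley, x4 = kg of oat hulls, x5 = kg of cassava meal, x6 = kg of barley bran.
min 0.31x1 + 0.83x2 + 0.37x3 + 0.12x4 + 0.25x5 + 0.23x6 subject to:
  0.2x1 + 27.6x2 + 4.3x3 + 1.4x4 + 0.8x5 + 5x6 ≥ 54   (lysine)
  9.4x1 + 11.1x2 + 11.1x3 + 4.9x4 + 13.2x5 + 10.3x6 ≥ 31.1   (metabolisable energy)
  42x1 + 456x2 + 101x3 + 40x4 + 24x5 + 146x6 ≥ 832   (crude protein)
  x1, x2, x3, x4, x5, x6 ≥ 0.
The optimal basis is {soybean meal, barley bran}; molasses, barley, oat hulls, cassava meal drop out. Binding constraints: lysine and metabolisable energy.
That vertex is x2 = 1.751, x6 = 1.132.
Hence cost = 0.83·1.751 + 0.23·1.132 = $1.7137.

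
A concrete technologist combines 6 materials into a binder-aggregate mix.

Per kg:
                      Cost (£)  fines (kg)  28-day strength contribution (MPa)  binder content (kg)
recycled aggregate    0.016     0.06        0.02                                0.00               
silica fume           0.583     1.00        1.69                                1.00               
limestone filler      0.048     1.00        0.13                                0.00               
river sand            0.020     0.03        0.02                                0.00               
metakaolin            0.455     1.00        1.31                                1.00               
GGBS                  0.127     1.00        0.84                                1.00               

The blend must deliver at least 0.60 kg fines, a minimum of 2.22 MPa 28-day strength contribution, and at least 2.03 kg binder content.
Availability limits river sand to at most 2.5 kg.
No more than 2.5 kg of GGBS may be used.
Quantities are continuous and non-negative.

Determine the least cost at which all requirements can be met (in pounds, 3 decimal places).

Let x1 = kg of recycled aggregate, x2 = kg of silica fume, x3 = kg of limestone filler, x4 = kg of river sand, x5 = kg of metakaolin, x6 = kg of GGBS.
Minimise 0.016x1 + 0.583x2 + 0.048x3 + 0.02x4 + 0.455x5 + 0.127x6 with:
  0.06x1 + 1x2 + 1x3 + 0.03x4 + 1x5 + 1x6 ≥ 0.6   (fines)
  0.02x1 + 1.69x2 + 0.13x3 + 0.02x4 + 1.31x5 + 0.84x6 ≥ 2.22   (28-day strength contribution)
  1x2 + 1x5 + 1x6 ≥ 2.03   (binder content)
  x4 ≤ 2.5
  x6 ≤ 2.5
  x1, x2, x3, x4, x5, x6 ≥ 0.
The cheapest feasible vertex uses only silica fume, GGBS; recycled aggregate, limestone filler, river sand, metakaolin are not used. Binding constraints: 28-day strength contribution and the GGBS cap.
So silica fume = 0.07101 kg, GGBS = 2.5 kg.
Total cost: 0.583·0.07101 + 0.127·2.5 = 0.35890.

£0.359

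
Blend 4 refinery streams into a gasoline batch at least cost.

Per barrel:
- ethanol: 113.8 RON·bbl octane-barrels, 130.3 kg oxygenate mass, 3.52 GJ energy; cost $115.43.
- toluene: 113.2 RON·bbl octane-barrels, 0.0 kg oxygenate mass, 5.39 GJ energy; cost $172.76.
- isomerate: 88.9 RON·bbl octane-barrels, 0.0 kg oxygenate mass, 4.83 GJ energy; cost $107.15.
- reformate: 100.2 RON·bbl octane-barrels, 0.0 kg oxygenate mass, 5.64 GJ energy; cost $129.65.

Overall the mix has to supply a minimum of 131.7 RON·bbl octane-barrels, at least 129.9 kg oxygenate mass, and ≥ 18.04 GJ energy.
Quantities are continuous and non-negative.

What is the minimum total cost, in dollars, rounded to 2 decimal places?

$437.43

Let x1 = barrels of ethanol, x2 = barrels of toluene, x3 = barrels of isomerate, x4 = barrels of reformate.
Minimize 115.43x1 + 172.76x2 + 107.15x3 + 129.65x4 with:
  113.8x1 + 113.2x2 + 88.9x3 + 100.2x4 ≥ 131.7   (octane-barrels)
  130.3x1 ≥ 129.9   (oxygenate mass)
  3.52x1 + 5.39x2 + 4.83x3 + 5.64x4 ≥ 18.04   (energy)
  x1, x2, x3, x4 ≥ 0.
The optimal basis is {ethanol, isomerate}; toluene, reformate drop out. There the oxygenate mass and energy constraints are tight.
So ethanol = 0.99693 barrels, isomerate = 3.0084 barrels.
Cost = 115.43·0.99693 + 107.15·3.0084 = 437.4257.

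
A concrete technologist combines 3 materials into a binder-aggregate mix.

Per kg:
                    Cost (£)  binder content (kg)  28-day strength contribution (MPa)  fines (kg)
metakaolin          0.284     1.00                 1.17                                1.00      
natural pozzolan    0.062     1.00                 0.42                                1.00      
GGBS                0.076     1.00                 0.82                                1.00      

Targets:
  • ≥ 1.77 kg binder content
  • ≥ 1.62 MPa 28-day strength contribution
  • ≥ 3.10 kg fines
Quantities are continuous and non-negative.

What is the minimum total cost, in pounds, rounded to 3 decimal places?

This is a linear program. Let x1 = kg of metakaolin, x2 = kg of natural pozzolan, x3 = kg of GGBS.
Minimize 0.284x1 + 0.062x2 + 0.076x3 s.t.:
  1x1 + 1x2 + 1x3 ≥ 1.77   (binder content)
  1.17x1 + 0.42x2 + 0.82x3 ≥ 1.62   (28-day strength contribution)
  1x1 + 1x2 + 1x3 ≥ 3.1   (fines)
  x1, x2, x3 ≥ 0.
The minimum-cost mix takes nothing from metakaolin — only natural pozzolan, GGBS. The 28-day strength contribution and fines requirements are met with equality.
Optimal quantities: natural pozzolan = 2.305 kg, GGBS = 0.795 kg.
Objective = 0.062·2.305 + 0.076·0.795 = 0.20333.

£0.203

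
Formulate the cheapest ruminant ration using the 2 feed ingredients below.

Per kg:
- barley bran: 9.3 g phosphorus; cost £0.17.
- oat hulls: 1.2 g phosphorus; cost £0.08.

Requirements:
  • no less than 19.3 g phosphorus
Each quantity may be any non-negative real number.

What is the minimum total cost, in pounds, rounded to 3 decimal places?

£0.353

Let x1 = kg of barley bran, x2 = kg of oat hulls.
Minimize 0.17x1 + 0.08x2 subject to:
  9.3x1 + 1.2x2 ≥ 19.3   (phosphorus)
  x1, x2 ≥ 0.
The optimal basis is {barley bran}; oat hulls drops out. Binding constraint: phosphorus.
Solving gives x1 = 2.075.
Total cost: 0.17·2.075 = 0.35275.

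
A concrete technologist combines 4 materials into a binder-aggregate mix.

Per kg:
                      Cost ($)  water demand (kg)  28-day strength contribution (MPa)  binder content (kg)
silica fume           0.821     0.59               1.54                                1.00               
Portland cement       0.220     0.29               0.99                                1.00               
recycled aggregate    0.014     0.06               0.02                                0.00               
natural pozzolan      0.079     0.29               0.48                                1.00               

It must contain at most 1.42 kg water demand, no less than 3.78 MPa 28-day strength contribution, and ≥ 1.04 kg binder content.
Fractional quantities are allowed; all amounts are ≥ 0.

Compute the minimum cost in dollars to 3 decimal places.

This is a linear program. Let x1 = kg of silica fume, x2 = kg of Portland cement, x3 = kg of recycled aggregate, x4 = kg of natural pozzolan.
Minimise 0.821x1 + 0.22x2 + 0.014x3 + 0.079x4 s.t.:
  0.59x1 + 0.29x2 + 0.06x3 + 0.29x4 ≤ 1.42   (water demand)
  1.54x1 + 0.99x2 + 0.02x3 + 0.48x4 ≥ 3.78   (28-day strength contribution)
  1x1 + 1x2 + 1x4 ≥ 1.04   (binder content)
  x1, x2, x3, x4 ≥ 0.
At the optimum only Portland cement, natural pozzolan are positive (silica fume, recycled aggregate = 0). Binding constraints: water demand and 28-day strength contribution.
That vertex is x2 = 2.803, x4 = 2.093.
Total cost: 0.22·2.803 + 0.079·2.093 = 0.78201.

$0.782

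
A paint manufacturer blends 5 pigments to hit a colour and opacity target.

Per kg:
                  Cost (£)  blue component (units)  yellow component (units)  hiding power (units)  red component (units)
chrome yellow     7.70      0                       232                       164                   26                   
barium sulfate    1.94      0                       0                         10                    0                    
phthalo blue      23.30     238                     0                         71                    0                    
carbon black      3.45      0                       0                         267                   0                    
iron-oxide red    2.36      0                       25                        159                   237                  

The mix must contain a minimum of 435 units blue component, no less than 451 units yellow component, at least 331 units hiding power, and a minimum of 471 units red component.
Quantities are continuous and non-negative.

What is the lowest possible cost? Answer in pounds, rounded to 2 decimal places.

This is a linear program. Let x1 = kg of chrome yellow, x2 = kg of barium sulfate, x3 = kg of phthalo blue, x4 = kg of carbon black, x5 = kg of iron-oxide red.
min 7.7x1 + 1.94x2 + 23.3x3 + 3.45x4 + 2.36x5 subject to:
  238x3 ≥ 435   (blue component)
  232x1 + 25x5 ≥ 451   (yellow component)
  164x1 + 10x2 + 71x3 + 267x4 + 159x5 ≥ 331   (hiding power)
  26x1 + 237x5 ≥ 471   (red component)
  x1, x2, x3, x4, x5 ≥ 0.
The cheapest feasible vertex uses only chrome yellow, phthalo blue, iron-oxide red; barium sulfate, carbon black are not used. There the blue component, yellow component, red component constraints are tight.
That vertex is x1 = 1.7505, x3 = 1.8277, x5 = 1.7953.
Objective = 7.7·1.7505 + 23.3·1.8277 + 2.36·1.7953 = 60.3012.

£60.30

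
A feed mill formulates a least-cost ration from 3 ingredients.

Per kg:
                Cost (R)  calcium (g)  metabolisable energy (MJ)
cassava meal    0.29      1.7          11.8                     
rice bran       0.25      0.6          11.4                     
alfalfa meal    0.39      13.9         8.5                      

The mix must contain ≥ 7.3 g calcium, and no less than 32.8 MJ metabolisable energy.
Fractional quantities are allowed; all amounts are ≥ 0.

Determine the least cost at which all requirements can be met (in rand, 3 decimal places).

R0.804

Let x1 = kg of cassava meal, x2 = kg of rice bran, x3 = kg of alfalfa meal.
Minimize 0.29x1 + 0.25x2 + 0.39x3 subject to:
  1.7x1 + 0.6x2 + 13.9x3 ≥ 7.3   (calcium)
  11.8x1 + 11.4x2 + 8.5x3 ≥ 32.8   (metabolisable energy)
  x1, x2, x3 ≥ 0.
The optimal basis is {rice bran, alfalfa meal}; cassava meal drops out. Binding constraints: calcium and metabolisable energy.
So rice bran = 2.568 kg, alfalfa meal = 0.4143 kg.
Objective = 0.25·2.568 + 0.39·0.4143 = 0.80358.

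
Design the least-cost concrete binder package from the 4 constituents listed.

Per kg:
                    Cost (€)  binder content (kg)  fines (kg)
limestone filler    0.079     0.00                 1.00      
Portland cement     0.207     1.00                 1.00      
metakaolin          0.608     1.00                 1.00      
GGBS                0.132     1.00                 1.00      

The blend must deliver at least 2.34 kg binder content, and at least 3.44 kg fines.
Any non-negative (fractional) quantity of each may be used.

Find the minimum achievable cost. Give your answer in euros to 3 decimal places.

€0.396

Treat it as an LP. Let x1 = kg of limestone filler, x2 = kg of Portland cement, x3 = kg of metakaolin, x4 = kg of GGBS.
min 0.079x1 + 0.207x2 + 0.608x3 + 0.132x4 subject to:
  1x2 + 1x3 + 1x4 ≥ 2.34   (binder content)
  1x1 + 1x2 + 1x3 + 1x4 ≥ 3.44   (fines)
  x1, x2, x3, x4 ≥ 0.
The optimal basis is {limestone filler, GGBS}; Portland cement, metakaolin drop out. There the binder content and fines constraints are tight.
Optimal quantities: limestone filler = 1.1 kg, GGBS = 2.34 kg.
Total cost: 0.079·1.1 + 0.132·2.34 = 0.39578.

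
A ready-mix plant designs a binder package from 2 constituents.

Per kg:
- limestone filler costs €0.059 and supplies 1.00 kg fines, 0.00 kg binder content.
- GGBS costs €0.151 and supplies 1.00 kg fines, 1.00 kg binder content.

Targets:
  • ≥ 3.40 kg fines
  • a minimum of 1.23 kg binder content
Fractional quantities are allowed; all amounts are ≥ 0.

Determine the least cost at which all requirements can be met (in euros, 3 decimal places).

€0.314

Let x1 = kg of limestone filler, x2 = kg of GGBS.
Minimize 0.059x1 + 0.151x2 s.t.:
  1x1 + 1x2 ≥ 3.4   (fines)
  1x2 ≥ 1.23   (binder content)
  x1, x2 ≥ 0.
Both inputs are positive at the optimum. Binding constraints: fines and binder content.
Solving gives x1 = 2.17, x2 = 1.23.
Cost = 0.059·2.17 + 0.151·1.23 = 0.31376.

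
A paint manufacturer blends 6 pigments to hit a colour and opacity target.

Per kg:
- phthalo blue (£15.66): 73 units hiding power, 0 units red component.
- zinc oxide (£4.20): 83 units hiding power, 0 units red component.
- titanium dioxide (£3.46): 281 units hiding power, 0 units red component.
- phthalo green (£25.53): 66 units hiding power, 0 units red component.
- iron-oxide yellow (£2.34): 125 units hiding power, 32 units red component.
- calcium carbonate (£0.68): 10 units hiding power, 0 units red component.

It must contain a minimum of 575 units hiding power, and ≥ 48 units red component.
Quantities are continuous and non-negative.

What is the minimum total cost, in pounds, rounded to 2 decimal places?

Set it up as a linear program. Let x1 = kg of phthalo blue, x2 = kg of zinc oxide, x3 = kg of titanium dioxide, x4 = kg of phthalo green, x5 = kg of iron-oxide yellow, x6 = kg of calcium carbonate.
Minimize 15.66x1 + 4.2x2 + 3.46x3 + 25.53x4 + 2.34x5 + 0.68x6 with:
  73x1 + 83x2 + 281x3 + 66x4 + 125x5 + 10x6 ≥ 575   (hiding power)
  32x5 ≥ 48   (red component)
  x1, x2, x3, x4, x5, x6 ≥ 0.
At the optimum only titanium dioxide, iron-oxide yellow are positive (phthalo blue, zinc oxide, phthalo green, calcium carbonate = 0). The hiding power and red component requirements are met with equality.
So titanium dioxide = 1.379 kg, iron-oxide yellow = 1.5 kg.
Total cost: 3.46·1.379 + 2.34·1.5 = 8.2813.

£8.28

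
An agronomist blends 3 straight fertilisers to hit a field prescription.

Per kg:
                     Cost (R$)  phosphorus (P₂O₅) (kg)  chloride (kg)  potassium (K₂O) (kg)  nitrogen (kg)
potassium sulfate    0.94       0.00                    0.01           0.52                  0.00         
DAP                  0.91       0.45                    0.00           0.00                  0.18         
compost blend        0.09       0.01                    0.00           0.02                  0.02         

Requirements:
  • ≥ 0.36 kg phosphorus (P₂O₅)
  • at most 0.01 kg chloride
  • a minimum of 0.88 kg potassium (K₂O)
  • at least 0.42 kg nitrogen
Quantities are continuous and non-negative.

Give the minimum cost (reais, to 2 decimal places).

R$2.92

Let x1 = kg of potassium sulfate, x2 = kg of DAP, x3 = kg of compost blend.
Minimize 0.94x1 + 0.91x2 + 0.09x3 subject to:
  0.45x2 + 0.01x3 ≥ 0.36   (phosphorus (P₂O₅))
  0.01x1 ≤ 0.01   (chloride)
  0.52x1 + 0.02x3 ≥ 0.88   (potassium (K₂O))
  0.18x2 + 0.02x3 ≥ 0.42   (nitrogen)
  x1, x2, x3 ≥ 0.
All 3 inputs are positive at the optimum. Binding constraints: phosphorus (P₂O₅), chloride, potassium (K₂O).
Optimal quantities: potassium sulfate = 1 kg, DAP = 0.4 kg, compost blend = 18 kg.
Total cost: 0.94·1 + 0.91·0.4 + 0.09·18 = 2.9240.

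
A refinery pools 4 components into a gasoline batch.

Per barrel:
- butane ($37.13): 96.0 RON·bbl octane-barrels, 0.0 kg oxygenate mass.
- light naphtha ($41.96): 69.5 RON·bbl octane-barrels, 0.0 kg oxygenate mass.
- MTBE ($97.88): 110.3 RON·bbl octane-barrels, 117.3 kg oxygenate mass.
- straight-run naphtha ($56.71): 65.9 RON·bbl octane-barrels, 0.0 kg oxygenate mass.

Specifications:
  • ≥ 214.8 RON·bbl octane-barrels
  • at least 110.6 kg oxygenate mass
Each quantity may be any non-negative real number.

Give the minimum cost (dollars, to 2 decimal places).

$135.14

Let x1 = barrels of butane, x2 = barrels of light naphtha, x3 = barrels of MTBE, x4 = barrels of straight-run naphtha.
Minimise 37.13x1 + 41.96x2 + 97.88x3 + 56.71x4 subject to:
  96x1 + 69.5x2 + 110.3x3 + 65.9x4 ≥ 214.8   (octane-barrels)
  117.3x3 ≥ 110.6   (oxygenate mass)
  x1, x2, x3, x4 ≥ 0.
The optimal basis is {butane, MTBE}; light naphtha, straight-run naphtha drop out. There the octane-barrels and oxygenate mass constraints are tight.
So butane = 1.154 barrels, MTBE = 0.9429 barrels.
Hence cost = 37.13·1.154 + 97.88·0.9429 = $135.1391.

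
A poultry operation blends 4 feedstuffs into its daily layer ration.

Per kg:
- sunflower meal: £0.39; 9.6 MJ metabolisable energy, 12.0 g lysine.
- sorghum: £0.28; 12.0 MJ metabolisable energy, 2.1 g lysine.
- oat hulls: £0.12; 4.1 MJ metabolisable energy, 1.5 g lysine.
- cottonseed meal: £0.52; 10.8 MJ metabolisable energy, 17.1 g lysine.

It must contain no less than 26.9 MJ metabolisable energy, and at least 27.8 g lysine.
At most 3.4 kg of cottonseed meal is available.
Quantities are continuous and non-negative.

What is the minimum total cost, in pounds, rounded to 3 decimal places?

Treat it as an LP. Let x1 = kg of sunflower meal, x2 = kg of sorghum, x3 = kg of oat hulls, x4 = kg of cottonseed meal.
Minimise 0.39x1 + 0.28x2 + 0.12x3 + 0.52x4 with:
  9.6x1 + 12x2 + 4.1x3 + 10.8x4 ≥ 26.9   (metabolisable energy)
  12x1 + 2.1x2 + 1.5x3 + 17.1x4 ≥ 27.8   (lysine)
  x4 ≤ 3.4
  x1, x2, x3, x4 ≥ 0.
The optimal basis is {sunflower meal, sorghum}; oat hulls, cottonseed meal drop out. There the metabolisable energy and lysine constraints are tight.
That vertex is x1 = 2.238, x2 = 0.4516.
Total cost: 0.39·2.238 + 0.28·0.4516 = 0.99927.

£0.999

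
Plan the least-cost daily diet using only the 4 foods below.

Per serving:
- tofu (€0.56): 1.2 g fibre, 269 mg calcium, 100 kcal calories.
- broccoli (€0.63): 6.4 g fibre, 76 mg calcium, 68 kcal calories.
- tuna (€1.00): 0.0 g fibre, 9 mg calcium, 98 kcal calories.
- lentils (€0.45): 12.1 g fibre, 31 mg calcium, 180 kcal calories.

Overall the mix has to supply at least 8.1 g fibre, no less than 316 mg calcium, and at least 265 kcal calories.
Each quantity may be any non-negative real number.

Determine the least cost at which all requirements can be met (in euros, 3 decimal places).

€0.995

Set it up as a linear program. Let x1 = servings of tofu, x2 = servings of broccoli, x3 = servings of tuna, x4 = servings of lentils.
Minimize 0.56x1 + 0.63x2 + 1x3 + 0.45x4 with:
  1.2x1 + 6.4x2 + 12.1x4 ≥ 8.1   (fibre)
  269x1 + 76x2 + 9x3 + 31x4 ≥ 316   (calcium)
  100x1 + 68x2 + 98x3 + 180x4 ≥ 265   (calories)
  x1, x2, x3, x4 ≥ 0.
The optimal basis is {tofu, lentils}; broccoli, tuna drop out. There the calcium and calories constraints are tight.
So tofu = 1.0738 servings, lentils = 0.87566 servings.
Cost = 0.56·1.0738 + 0.45·0.87566 = 0.99538.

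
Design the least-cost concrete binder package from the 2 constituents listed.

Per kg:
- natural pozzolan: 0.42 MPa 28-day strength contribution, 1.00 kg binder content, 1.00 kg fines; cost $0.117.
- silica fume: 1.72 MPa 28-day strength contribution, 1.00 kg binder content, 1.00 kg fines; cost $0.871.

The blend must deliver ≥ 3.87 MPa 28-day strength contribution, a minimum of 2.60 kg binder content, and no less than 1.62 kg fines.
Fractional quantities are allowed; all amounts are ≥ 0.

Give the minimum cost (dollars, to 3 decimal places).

Let x1 = kg of natural pozzolan, x2 = kg of silica fume.
Minimise 0.117x1 + 0.871x2 s.t.:
  0.42x1 + 1.72x2 ≥ 3.87   (28-day strength contribution)
  1x1 + 1x2 ≥ 2.6   (binder content)
  1x1 + 1x2 ≥ 1.62   (fines)
  x1, x2 ≥ 0.
At the optimum only natural pozzolan is positive (silica fume = 0). Binding constraint: 28-day strength contribution.
Solving gives x1 = 9.214.
Objective = 0.117·9.214 = 1.07804.

$1.078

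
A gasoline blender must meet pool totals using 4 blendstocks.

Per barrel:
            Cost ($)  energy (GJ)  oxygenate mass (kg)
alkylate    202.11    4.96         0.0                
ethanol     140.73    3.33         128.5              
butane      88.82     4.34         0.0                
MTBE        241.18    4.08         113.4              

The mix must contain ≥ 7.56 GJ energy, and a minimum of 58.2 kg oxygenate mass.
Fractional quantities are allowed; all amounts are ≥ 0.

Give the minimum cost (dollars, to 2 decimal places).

Treat it as an LP. Let x1 = barrels of alkylate, x2 = barrels of ethanol, x3 = barrels of butane, x4 = barrels of MTBE.
min 202.11x1 + 140.73x2 + 88.82x3 + 241.18x4 with:
  4.96x1 + 3.33x2 + 4.34x3 + 4.08x4 ≥ 7.56   (energy)
  128.5x2 + 113.4x4 ≥ 58.2   (oxygenate mass)
  x1, x2, x3, x4 ≥ 0.
At the optimum only ethanol, butane are positive (alkylate, MTBE = 0). There the energy and oxygenate mass constraints are tight.
So ethanol = 0.45292 barrels, butane = 1.3944 barrels.
Total cost: 140.73·0.45292 + 88.82·1.3944 = 187.5900.

$187.59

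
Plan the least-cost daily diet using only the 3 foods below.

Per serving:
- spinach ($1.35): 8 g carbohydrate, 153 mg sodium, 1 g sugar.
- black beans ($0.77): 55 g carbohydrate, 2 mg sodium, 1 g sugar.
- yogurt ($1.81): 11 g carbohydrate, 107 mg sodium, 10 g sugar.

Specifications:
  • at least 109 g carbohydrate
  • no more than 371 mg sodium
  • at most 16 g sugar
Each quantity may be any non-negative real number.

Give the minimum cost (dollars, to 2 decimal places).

This is a linear program. Let x1 = servings of spinach, x2 = servings of black beans, x3 = servings of yogurt.
min 1.35x1 + 0.77x2 + 1.81x3 subject to:
  8x1 + 55x2 + 11x3 ≥ 109   (carbohydrate)
  153x1 + 2x2 + 107x3 ≤ 371   (sodium)
  1x1 + 1x2 + 10x3 ≤ 16   (sugar)
  x1, x2, x3 ≥ 0.
The minimum-cost mix takes nothing from spinach, yogurt — only black beans. Binding constraint: carbohydrate.
Solving gives x2 = 1.982.
Cost = 0.77·1.982 = 1.5261.

$1.53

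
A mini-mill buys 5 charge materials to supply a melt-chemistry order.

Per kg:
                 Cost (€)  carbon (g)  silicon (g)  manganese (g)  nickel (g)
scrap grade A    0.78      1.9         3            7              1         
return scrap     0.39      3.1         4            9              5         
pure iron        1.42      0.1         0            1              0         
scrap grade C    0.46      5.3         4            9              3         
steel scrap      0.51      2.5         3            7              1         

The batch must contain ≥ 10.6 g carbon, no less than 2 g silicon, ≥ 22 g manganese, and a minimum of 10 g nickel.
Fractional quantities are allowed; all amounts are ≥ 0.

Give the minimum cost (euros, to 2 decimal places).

Treat it as an LP. Let x1 = kg of scrap grade A, x2 = kg of return scrap, x3 = kg of pure iron, x4 = kg of scrap grade C, x5 = kg of steel scrap.
min 0.78x1 + 0.39x2 + 1.42x3 + 0.46x4 + 0.51x5 with:
  1.9x1 + 3.1x2 + 0.1x3 + 5.3x4 + 2.5x5 ≥ 10.6   (carbon)
  3x1 + 4x2 + 4x4 + 3x5 ≥ 2   (silicon)
  7x1 + 9x2 + 1x3 + 9x4 + 7x5 ≥ 22   (manganese)
  1x1 + 5x2 + 3x4 + 1x5 ≥ 10   (nickel)
  x1, x2, x3, x4, x5 ≥ 0.
The optimal basis is {return scrap, scrap grade C}; scrap grade A, pure iron, steel scrap drop out. Binding constraints: carbon and nickel.
That vertex is x2 = 1.233, x4 = 1.279.
Total cost: 0.39·1.233 + 0.46·1.279 = 1.0692.

€1.07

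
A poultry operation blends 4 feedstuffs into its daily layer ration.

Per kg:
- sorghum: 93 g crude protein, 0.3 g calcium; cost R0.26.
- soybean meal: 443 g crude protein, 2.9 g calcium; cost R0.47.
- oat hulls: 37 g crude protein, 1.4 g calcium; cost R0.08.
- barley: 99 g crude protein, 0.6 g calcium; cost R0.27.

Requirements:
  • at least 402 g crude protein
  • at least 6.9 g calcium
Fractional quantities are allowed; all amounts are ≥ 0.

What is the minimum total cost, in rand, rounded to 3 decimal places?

This is a linear program. Let x1 = kg of sorghum, x2 = kg of soybean meal, x3 = kg of oat hulls, x4 = kg of barley.
Minimise 0.26x1 + 0.47x2 + 0.08x3 + 0.27x4 subject to:
  93x1 + 443x2 + 37x3 + 99x4 ≥ 402   (crude protein)
  0.3x1 + 2.9x2 + 1.4x3 + 0.6x4 ≥ 6.9   (calcium)
  x1, x2, x3, x4 ≥ 0.
The cheapest feasible vertex uses only soybean meal, oat hulls; sorghum, barley are not used. There the crude protein and calcium constraints are tight.
That vertex is x2 = 0.5995, x3 = 3.687.
Cost = 0.47·0.5995 + 0.08·3.687 = 0.57673.

R0.577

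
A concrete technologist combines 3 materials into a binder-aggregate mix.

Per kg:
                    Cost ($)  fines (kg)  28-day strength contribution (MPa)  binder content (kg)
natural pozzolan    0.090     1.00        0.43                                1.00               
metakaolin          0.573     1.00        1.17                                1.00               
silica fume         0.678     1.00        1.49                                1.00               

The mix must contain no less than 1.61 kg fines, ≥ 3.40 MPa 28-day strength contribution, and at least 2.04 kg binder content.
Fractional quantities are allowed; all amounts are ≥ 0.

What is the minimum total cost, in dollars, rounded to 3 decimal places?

$0.712

Let x1 = kg of natural pozzolan, x2 = kg of metakaolin, x3 = kg of silica fume.
Minimize 0.09x1 + 0.573x2 + 0.678x3 with:
  1x1 + 1x2 + 1x3 ≥ 1.61   (fines)
  0.43x1 + 1.17x2 + 1.49x3 ≥ 3.4   (28-day strength contribution)
  1x1 + 1x2 + 1x3 ≥ 2.04   (binder content)
  x1, x2, x3 ≥ 0.
The minimum-cost mix takes nothing from metakaolin, silica fume — only natural pozzolan. Binding constraint: 28-day strength contribution.
So natural pozzolan = 7.907 kg.
Hence cost = 0.09·7.907 = $0.71163.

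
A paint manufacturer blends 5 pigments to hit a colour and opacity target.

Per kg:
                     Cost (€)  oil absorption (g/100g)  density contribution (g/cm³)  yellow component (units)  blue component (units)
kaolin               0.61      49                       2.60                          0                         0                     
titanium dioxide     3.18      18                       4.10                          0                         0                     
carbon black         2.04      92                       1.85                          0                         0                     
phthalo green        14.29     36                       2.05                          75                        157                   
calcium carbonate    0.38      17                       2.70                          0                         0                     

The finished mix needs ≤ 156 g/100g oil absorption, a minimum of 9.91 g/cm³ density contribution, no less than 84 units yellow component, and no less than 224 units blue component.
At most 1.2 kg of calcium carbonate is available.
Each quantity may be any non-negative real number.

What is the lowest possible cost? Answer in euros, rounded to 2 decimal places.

This is a linear program. Let x1 = kg of kaolin, x2 = kg of titanium dioxide, x3 = kg of carbon black, x4 = kg of phthalo green, x5 = kg of calcium carbonate.
Minimise 0.61x1 + 3.18x2 + 2.04x3 + 14.29x4 + 0.38x5 subject to:
  49x1 + 18x2 + 92x3 + 36x4 + 17x5 ≤ 156   (oil absorption)
  2.6x1 + 4.1x2 + 1.85x3 + 2.05x4 + 2.7x5 ≥ 9.91   (density contribution)
  75x4 ≥ 84   (yellow component)
  157x4 ≥ 224   (blue component)
  x5 ≤ 1.2
  x1, x2, x3, x4, x5 ≥ 0.
The optimal basis is {kaolin, phthalo green, calcium carbonate}; titanium dioxide, carbon black drop out. There the density contribution, blue component, the calcium carbonate cap constraints are tight.
Optimal quantities: kaolin = 1.4404 kg, phthalo green = 1.4268 kg, calcium carbonate = 1.2 kg.
Hence cost = 0.61·1.4404 + 14.29·1.4268 + 0.38·1.2 = €21.7236.

€21.72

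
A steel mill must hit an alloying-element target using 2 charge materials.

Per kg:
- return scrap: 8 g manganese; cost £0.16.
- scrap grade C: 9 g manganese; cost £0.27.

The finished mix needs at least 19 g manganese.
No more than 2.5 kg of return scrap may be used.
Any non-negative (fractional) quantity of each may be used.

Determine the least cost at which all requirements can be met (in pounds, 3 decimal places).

Let x1 = kg of return scrap, x2 = kg of scrap grade C.
Minimise 0.16x1 + 0.27x2 with:
  8x1 + 9x2 ≥ 19   (manganese)
  x1 ≤ 2.5
  x1, x2 ≥ 0.
The cheapest feasible vertex uses only return scrap; scrap grade C is not used. There the manganese constraint is tight.
That vertex is x1 = 2.375.
Objective = 0.16·2.375 = 0.38000.

£0.380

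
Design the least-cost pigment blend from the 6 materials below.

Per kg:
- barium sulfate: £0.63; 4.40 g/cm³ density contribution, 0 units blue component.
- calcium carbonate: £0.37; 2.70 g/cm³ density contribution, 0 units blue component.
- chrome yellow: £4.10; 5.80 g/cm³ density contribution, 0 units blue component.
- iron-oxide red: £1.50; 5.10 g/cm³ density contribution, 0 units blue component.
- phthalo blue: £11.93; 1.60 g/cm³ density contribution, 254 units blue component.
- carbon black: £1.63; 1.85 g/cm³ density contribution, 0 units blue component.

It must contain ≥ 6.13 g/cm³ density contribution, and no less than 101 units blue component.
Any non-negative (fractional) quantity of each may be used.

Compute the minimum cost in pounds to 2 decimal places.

£5.50

Let x1 = kg of barium sulfate, x2 = kg of calcium carbonate, x3 = kg of chrome yellow, x4 = kg of iron-oxide red, x5 = kg of phthalo blue, x6 = kg of carbon black.
Minimize 0.63x1 + 0.37x2 + 4.1x3 + 1.5x4 + 11.93x5 + 1.63x6 s.t.:
  4.4x1 + 2.7x2 + 5.8x3 + 5.1x4 + 1.6x5 + 1.85x6 ≥ 6.13   (density contribution)
  254x5 ≥ 101   (blue component)
  x1, x2, x3, x4, x5, x6 ≥ 0.
The cheapest feasible vertex uses only calcium carbonate, phthalo blue; barium sulfate, chrome yellow, iron-oxide red, carbon black are not used. Binding constraints: density contribution and blue component.
Optimal quantities: calcium carbonate = 2.035 kg, phthalo blue = 0.3976 kg.
Objective = 0.37·2.035 + 11.93·0.3976 = 5.4963.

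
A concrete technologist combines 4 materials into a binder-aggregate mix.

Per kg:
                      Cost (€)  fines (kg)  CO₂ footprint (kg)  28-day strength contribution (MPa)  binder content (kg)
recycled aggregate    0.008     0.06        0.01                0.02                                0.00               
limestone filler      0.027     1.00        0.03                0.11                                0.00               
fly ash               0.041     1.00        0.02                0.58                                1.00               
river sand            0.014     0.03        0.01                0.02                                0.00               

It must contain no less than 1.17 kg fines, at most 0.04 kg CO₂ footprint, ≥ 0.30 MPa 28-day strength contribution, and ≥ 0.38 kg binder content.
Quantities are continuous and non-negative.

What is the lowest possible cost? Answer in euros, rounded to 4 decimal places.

€0.0369

This is a linear program. Let x1 = kg of recycled aggregate, x2 = kg of limestone filler, x3 = kg of fly ash, x4 = kg of river sand.
min 0.008x1 + 0.027x2 + 0.041x3 + 0.014x4 with:
  0.06x1 + 1x2 + 1x3 + 0.03x4 ≥ 1.17   (fines)
  0.01x1 + 0.03x2 + 0.02x3 + 0.01x4 ≤ 0.04   (CO₂ footprint)
  0.02x1 + 0.11x2 + 0.58x3 + 0.02x4 ≥ 0.3   (28-day strength contribution)
  1x3 ≥ 0.38   (binder content)
  x1, x2, x3, x4 ≥ 0.
The optimal basis is {limestone filler, fly ash}; recycled aggregate, river sand drop out. The fines and binder content requirements are met with equality.
So limestone filler = 0.79 kg, fly ash = 0.38 kg.
Total cost: 0.027·0.79 + 0.041·0.38 = 0.036910.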